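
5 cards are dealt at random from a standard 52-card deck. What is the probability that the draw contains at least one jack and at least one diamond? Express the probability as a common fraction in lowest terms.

There are C(52,5) = 2598960 possible draws.
By inclusion-exclusion on the complements, draws missing all jacks or all diamonds: C(48,5) + C(39,5) − C(36,5) = 1712304 + 575757 − 376992 = 1911069.
So draws with at least one of each: 2598960 − 1911069 = 687891, probability 687891/2598960 = 229297/866320.

229297/866320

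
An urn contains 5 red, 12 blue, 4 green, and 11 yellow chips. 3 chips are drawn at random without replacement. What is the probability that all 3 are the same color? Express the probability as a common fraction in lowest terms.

399/4960

There are C(32,3) = 4960 ways to draw 3 chips.
All same color: C(5,3) + C(12,3) + C(4,3) + C(11,3) = 10 + 220 + 4 + 165 = 399.
Probability = 399/4960.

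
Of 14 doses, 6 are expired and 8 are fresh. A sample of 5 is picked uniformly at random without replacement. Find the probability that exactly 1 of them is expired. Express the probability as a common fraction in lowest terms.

There are C(14,5) = 2002 ways to choose 5 from 14.
Selections with exactly 1 expired: choose 1 of the 6 expired and 4 of the 8 fresh, C(6,1)·C(8,4) = 6·70 = 420.
Probability = 420/2002 = 30/143.

30/143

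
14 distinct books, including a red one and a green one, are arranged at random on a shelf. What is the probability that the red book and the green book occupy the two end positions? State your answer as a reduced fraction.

1/91

There are 14! = 87178291200 arrangements.
Place the red book and the green book at the ends in 2 ways, arrange the remaining 12 in 12! = 479001600 ways: 2·479001600 = 958003200.
Probability = 958003200/87178291200 = 1/91.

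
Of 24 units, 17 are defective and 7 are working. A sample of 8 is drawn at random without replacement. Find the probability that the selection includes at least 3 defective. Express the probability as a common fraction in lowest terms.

There are C(24,8) = 735471 ways to choose the 8.
Count the complement (fewer than 3 defective): C(17,1)·C(7,7) + C(17,2)·C(7,6) = 17 + 952 = 969.
Probability = 1 − 969/735471 = 734502/735471 = 758/759.

758/759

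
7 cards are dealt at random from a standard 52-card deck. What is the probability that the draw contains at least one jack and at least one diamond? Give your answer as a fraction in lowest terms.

There are C(52,7) = 133784560 possible draws.
By inclusion-exclusion on the complements, draws missing all jacks or all diamonds: C(48,7) + C(39,7) − C(36,7) = 73629072 + 15380937 − 8347680 = 80662329.
So draws with at least one of each: 133784560 − 80662329 = 53122231, probability 53122231/133784560.

53122231/133784560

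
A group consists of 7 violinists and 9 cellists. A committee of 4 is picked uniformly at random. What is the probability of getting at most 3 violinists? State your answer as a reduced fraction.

51/52

There are C(16,4) = 1820 ways to choose the 4.
The complement is exactly 4 violinists: C(7,4)·C(9,0) = 35.
Probability = 1 − 35/1820 = 1785/1820 = 51/52.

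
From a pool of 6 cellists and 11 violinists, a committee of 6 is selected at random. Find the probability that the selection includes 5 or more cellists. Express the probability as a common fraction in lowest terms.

There are C(17,6) = 12376 ways to choose the 6.
Favorable selections (5 or more cellists): C(6,5)·C(11,1) + C(6,6)·C(11,0) = 66 + 1 = 67.
Probability = 67/12376.

67/12376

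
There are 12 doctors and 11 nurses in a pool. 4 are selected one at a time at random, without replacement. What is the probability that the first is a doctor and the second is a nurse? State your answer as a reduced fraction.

Multiply the conditional probabilities at each draw: 12/23 · 11/22 = 132/506 = 6/23.

6/23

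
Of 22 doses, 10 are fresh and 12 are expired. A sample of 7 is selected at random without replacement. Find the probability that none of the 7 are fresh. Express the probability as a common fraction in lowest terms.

There are C(22,7) = 170544 possible selections.
Selections with no fresh (all expired): C(12,7) = 792.
Probability = 792/170544 = 3/646.

3/646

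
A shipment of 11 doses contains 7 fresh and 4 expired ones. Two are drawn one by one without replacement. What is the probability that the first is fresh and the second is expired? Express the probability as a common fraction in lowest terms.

14/55

Multiply the conditional probabilities at each draw: 7/11 · 4/10 = 28/110 = 14/55.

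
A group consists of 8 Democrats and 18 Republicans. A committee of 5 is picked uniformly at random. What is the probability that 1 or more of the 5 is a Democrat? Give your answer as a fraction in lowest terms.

Total selections: C(26,5) = 65780.
The complement is all 5 are Republicans: C(18,5) = 8568.
Probability = 1 − 8568/65780 = 57212/65780 = 14303/16445.

14303/16445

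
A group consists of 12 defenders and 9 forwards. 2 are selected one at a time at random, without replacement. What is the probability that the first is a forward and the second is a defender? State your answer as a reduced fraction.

Multiply the conditional probabilities at each draw: 9/21 · 12/20 = 108/420 = 9/35.

9/35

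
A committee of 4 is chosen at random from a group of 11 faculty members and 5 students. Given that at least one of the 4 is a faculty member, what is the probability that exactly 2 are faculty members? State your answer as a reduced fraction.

Work in counts. Selections with at least one faculty member: C(16,4) − C(5,4) = 1820 − 5 = 1815.
Of those, selections where exactly 2 are faculty members: C(11,2)·C(5,2) = 55·10 = 550.
Conditional probability = 550/1815 = 10/33.

10/33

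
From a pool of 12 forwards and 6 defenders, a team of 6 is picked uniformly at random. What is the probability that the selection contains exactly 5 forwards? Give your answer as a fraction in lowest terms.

The sample space is all 6-subsets of the 18: C(18,6) = 18564.
Selections with exactly 5 forwards: choose 5 of the 12 forwards and 1 of the 6 defenders, C(12,5)·C(6,1) = 792·6 = 4752.
Probability = 4752/18564 = 396/1547.

396/1547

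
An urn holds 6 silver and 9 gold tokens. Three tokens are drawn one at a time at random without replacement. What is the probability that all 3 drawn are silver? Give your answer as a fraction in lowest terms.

4/91

Multiply the conditional probabilities at each draw: 6/15 · 5/14 · 4/13 = 120/2730 = 4/91.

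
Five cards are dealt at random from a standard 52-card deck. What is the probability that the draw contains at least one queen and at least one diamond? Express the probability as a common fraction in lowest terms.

229297/866320

There are C(52,5) = 2598960 possible draws.
By inclusion-exclusion on the complements, draws missing all queens or all diamonds: C(48,5) + C(39,5) − C(36,5) = 1712304 + 575757 − 376992 = 1911069.
So draws with at least one of each: 2598960 − 1911069 = 687891, probability 687891/2598960 = 229297/866320.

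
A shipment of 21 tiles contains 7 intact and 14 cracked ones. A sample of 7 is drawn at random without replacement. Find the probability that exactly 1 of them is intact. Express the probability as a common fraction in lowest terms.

Total number of selections: C(21,7) = 116280.
Selections with exactly 1 intact: choose 1 of the 7 intact and 6 of the 14 cracked, C(7,1)·C(14,6) = 7·3003 = 21021.
Probability = 21021/116280 = 7007/38760.

7007/38760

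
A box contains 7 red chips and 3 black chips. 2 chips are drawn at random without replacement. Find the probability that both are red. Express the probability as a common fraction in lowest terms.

There are C(10,2) = 45 possible selections.
Selections with all red: C(7,2) = 21.
Probability = 21/45 = 7/15.

7/15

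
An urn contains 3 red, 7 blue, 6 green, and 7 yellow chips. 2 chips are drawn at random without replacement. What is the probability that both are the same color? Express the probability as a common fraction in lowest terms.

60/253

There are C(23,2) = 253 ways to draw 2 chips.
All same color: C(3,2) + C(7,2) + C(6,2) + C(7,2) = 3 + 21 + 15 + 21 = 60.
Probability = 60/253.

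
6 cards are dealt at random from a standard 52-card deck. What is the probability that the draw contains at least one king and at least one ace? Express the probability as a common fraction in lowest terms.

718637/5089630

There are C(52,6) = 20358520 possible draws.
By inclusion-exclusion on the complements, draws missing all kings or all aces: C(48,6) + C(48,6) − C(44,6) = 12271512 + 12271512 − 7059052 = 17483972.
So draws with at least one of each: 20358520 − 17483972 = 2874548, probability 2874548/20358520 = 718637/5089630.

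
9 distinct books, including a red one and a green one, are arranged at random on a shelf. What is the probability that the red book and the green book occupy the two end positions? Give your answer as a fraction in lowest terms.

1/36

There are 9! = 362880 arrangements.
Place the red book and the green book at the ends in 2 ways, arrange the remaining 7 in 7! = 5040 ways: 2·5040 = 10080.
Probability = 10080/362880 = 1/36.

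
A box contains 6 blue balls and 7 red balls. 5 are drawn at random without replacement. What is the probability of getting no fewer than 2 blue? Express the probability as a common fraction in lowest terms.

32/39

Total selections: C(13,5) = 1287.
Favorable selections (no fewer than 2 blue): C(6,2)·C(7,3) + C(6,3)·C(7,2) + C(6,4)·C(7,1) + C(6,5)·C(7,0) = 525 + 420 + 105 + 6 = 1056.
Probability = 1056/1287 = 32/39.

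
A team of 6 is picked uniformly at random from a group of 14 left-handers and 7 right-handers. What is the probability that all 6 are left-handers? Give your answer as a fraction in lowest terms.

143/2584

There are C(21,6) = 54264 possible selections.
Selections with all left-handers: C(14,6) = 3003.
Probability = 3003/54264 = 143/2584.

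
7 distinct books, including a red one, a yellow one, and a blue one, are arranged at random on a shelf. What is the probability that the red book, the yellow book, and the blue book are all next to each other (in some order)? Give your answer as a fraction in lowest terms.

1/7

There are 7! = 5040 arrangements.
Treat the three as one block: 5! placements × 3! orders within the block = 120·6 = 720.
Probability = 720/5040 = 1/7.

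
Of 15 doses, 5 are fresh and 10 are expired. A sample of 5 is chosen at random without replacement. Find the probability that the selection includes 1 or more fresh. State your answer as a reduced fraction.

There are C(15,5) = 3003 ways to choose the 5.
Favorable selections (1 or more fresh): C(5,1)·C(10,4) + C(5,2)·C(10,3) + C(5,3)·C(10,2) + C(5,4)·C(10,1) + C(5,5)·C(10,0) = 1050 + 1200 + 450 + 50 + 1 = 2751.
Probability = 2751/3003 = 131/143.

131/143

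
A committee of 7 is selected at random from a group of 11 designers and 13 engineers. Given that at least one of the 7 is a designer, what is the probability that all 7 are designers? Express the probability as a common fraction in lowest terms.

Work in counts. Selections with at least one designer: C(24,7) − C(13,7) = 346104 − 1716 = 344388.
Of those, selections where all 7 are designers: C(11,7) = 330.
Conditional probability = 330/344388 = 5/5218.

5/5218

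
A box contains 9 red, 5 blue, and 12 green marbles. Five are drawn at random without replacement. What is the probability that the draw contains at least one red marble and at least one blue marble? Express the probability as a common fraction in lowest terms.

8007/13156

There are C(26,5) = 65780 possible draws.
By inclusion-exclusion on the complements, draws missing all red or all blue: C(17,5) + C(21,5) − C(12,5) = 6188 + 20349 − 792 = 25745.
So draws with at least one of each: 65780 − 25745 = 40035, probability 40035/65780 = 8007/13156.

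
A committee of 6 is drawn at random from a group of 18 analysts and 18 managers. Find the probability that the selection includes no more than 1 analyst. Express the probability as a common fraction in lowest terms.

Total selections: C(36,6) = 1947792.
Favorable selections (no more than 1 analyst): C(18,0)·C(18,6) + C(18,1)·C(18,5) = 18564 + 154224 = 172788.
Probability = 172788/1947792 = 11/124.

11/124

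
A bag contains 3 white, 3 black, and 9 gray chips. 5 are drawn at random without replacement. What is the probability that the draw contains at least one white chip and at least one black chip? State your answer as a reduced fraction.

There are C(15,5) = 3003 possible draws.
By inclusion-exclusion on the complements, draws missing all white or all black: C(12,5) + C(12,5) − C(9,5) = 792 + 792 − 126 = 1458.
So draws with at least one of each: 3003 − 1458 = 1545, probability 1545/3003 = 515/1001.

515/1001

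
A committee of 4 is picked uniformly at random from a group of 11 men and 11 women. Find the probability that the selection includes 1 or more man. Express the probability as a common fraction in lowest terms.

There are C(22,4) = 7315 ways to choose the 4.
The complement is all 4 are women: C(11,4) = 330.
Probability = 1 − 330/7315 = 6985/7315 = 127/133.

127/133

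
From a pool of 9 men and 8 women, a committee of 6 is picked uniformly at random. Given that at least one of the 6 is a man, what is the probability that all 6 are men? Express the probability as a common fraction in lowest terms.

Work in counts. Selections with at least one man: C(17,6) − C(8,6) = 12376 − 28 = 12348.
Of those, selections where all 6 are men: C(9,6) = 84.
Conditional probability = 84/12348 = 1/147.

1/147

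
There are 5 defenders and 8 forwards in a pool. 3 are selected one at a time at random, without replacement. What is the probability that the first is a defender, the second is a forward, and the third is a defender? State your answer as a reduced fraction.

Multiply the conditional probabilities at each draw: 5/13 · 8/12 · 4/11 = 160/1716 = 40/429.

40/429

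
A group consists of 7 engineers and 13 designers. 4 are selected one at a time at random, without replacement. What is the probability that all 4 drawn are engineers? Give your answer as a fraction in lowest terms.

7/969

Multiply the conditional probabilities at each draw: 7/20 · 6/19 · 5/18 · 4/17 = 840/116280 = 7/969.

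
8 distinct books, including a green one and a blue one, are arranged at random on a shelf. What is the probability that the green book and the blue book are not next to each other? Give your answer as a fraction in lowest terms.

There are 8! = 40320 arrangements.
Arrangements with the green book and the blue book adjacent: 2·7! = 10080.
So not adjacent: 40320 − 10080 = 30240, probability 30240/40320 = 3/4.

3/4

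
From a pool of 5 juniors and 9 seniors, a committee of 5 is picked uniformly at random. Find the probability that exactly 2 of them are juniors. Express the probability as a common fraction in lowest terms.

60/143

The sample space is all 5-subsets of the 14: C(14,5) = 2002.
Selections with exactly 2 juniors: choose 2 of the 5 juniors and 3 of the 9 seniors, C(5,2)·C(9,3) = 10·84 = 840.
Probability = 840/2002 = 60/143.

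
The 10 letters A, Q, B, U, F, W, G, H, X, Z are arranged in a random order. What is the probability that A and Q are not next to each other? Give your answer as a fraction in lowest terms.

4/5

There are 10! = 3628800 arrangements.
Arrangements with A and Q adjacent: 2·9! = 725760.
So not adjacent: 3628800 − 725760 = 2903040, probability 2903040/3628800 = 4/5.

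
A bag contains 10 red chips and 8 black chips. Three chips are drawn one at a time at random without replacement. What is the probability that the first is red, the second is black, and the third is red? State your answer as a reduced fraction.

Multiply the conditional probabilities at each draw: 10/18 · 8/17 · 9/16 = 720/4896 = 5/34.

5/34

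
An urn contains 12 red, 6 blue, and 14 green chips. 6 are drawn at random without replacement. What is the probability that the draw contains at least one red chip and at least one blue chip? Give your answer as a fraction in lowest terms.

There are C(32,6) = 906192 possible draws.
By inclusion-exclusion on the complements, draws missing all red or all blue: C(20,6) + C(26,6) − C(14,6) = 38760 + 230230 − 3003 = 265987.
So draws with at least one of each: 906192 − 265987 = 640205, probability 640205/906192.

640205/906192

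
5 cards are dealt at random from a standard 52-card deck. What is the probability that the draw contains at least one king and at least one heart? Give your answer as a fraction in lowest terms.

229297/866320

There are C(52,5) = 2598960 possible draws.
By inclusion-exclusion on the complements, draws missing all kings or all hearts: C(48,5) + C(39,5) − C(36,5) = 1712304 + 575757 − 376992 = 1911069.
So draws with at least one of each: 2598960 − 1911069 = 687891, probability 687891/2598960 = 229297/866320.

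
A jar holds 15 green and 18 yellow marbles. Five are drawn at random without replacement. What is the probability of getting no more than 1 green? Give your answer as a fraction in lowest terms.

Total selections: C(33,5) = 237336.
Favorable selections (no more than 1 green): C(15,0)·C(18,5) + C(15,1)·C(18,4) = 8568 + 45900 = 54468.
Probability = 54468/237336 = 4539/19778.

4539/19778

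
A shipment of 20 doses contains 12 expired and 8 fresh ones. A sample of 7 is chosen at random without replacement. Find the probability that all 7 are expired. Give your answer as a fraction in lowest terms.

33/3230

There are C(20,7) = 77520 possible selections.
Selections with all expired: C(12,7) = 792.
Probability = 792/77520 = 33/3230.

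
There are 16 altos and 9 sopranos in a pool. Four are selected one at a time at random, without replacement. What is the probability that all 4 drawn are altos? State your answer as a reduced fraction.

Multiply the conditional probabilities at each draw: 16/25 · 15/24 · 14/23 · 13/22 = 43680/303600 = 182/1265.

182/1265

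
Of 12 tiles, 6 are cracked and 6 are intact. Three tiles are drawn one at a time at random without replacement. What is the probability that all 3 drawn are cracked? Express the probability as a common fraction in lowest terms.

1/11

Multiply the conditional probabilities at each draw: 6/12 · 5/11 · 4/10 = 120/1320 = 1/11.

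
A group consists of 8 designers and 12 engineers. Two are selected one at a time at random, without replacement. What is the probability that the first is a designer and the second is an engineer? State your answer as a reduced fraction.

24/95

Multiply the conditional probabilities at each draw: 8/20 · 12/19 = 96/380 = 24/95.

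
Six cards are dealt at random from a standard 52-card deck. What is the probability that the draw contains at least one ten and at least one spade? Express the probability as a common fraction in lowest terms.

6772177/20358520

There are C(52,6) = 20358520 possible draws.
By inclusion-exclusion on the complements, draws missing all tens or all spades: C(48,6) + C(39,6) − C(36,6) = 12271512 + 3262623 − 1947792 = 13586343.
So draws with at least one of each: 20358520 − 13586343 = 6772177, probability 6772177/20358520.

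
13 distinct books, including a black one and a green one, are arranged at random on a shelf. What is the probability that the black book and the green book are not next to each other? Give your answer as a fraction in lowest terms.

There are 13! = 6227020800 arrangements.
Arrangements with the black book and the green book adjacent: 2·12! = 958003200.
So not adjacent: 6227020800 − 958003200 = 5269017600, probability 5269017600/6227020800 = 11/13.

11/13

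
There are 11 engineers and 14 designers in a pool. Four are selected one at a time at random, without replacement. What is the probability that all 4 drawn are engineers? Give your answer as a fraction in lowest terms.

3/115

Multiply the conditional probabilities at each draw: 11/25 · 10/24 · 9/23 · 8/22 = 7920/303600 = 3/115.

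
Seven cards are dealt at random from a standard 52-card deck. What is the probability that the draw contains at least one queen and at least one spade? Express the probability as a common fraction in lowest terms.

53122231/133784560

There are C(52,7) = 133784560 possible draws.
By inclusion-exclusion on the complements, draws missing all queens or all spades: C(48,7) + C(39,7) − C(36,7) = 73629072 + 15380937 − 8347680 = 80662329.
So draws with at least one of each: 133784560 − 80662329 = 53122231, probability 53122231/133784560.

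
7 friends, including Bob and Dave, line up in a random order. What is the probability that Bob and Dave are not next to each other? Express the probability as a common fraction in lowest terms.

5/7

There are 7! = 5040 arrangements.
Arrangements with Bob and Dave adjacent: 2·6! = 1440.
So not adjacent: 5040 − 1440 = 3600, probability 3600/5040 = 5/7.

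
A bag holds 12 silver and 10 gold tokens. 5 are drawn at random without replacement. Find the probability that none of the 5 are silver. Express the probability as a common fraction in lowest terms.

2/209

There are C(22,5) = 26334 possible selections.
Selections with no silver (all gold): C(10,5) = 252.
Probability = 252/26334 = 2/209.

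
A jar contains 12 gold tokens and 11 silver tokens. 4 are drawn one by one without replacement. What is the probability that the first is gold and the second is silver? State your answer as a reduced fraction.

6/23

Multiply the conditional probabilities at each draw: 12/23 · 11/22 = 132/506 = 6/23.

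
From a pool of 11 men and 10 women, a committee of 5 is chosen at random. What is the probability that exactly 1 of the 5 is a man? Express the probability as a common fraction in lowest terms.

Total number of selections: C(21,5) = 20349.
Selections with exactly 1 man: choose 1 of the 11 men and 4 of the 10 women, C(11,1)·C(10,4) = 11·210 = 2310.
Probability = 2310/20349 = 110/969.

110/969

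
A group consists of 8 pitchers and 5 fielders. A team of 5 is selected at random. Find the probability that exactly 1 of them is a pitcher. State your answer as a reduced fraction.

There are C(13,5) = 1287 ways to choose 5 from 13.
Selections with exactly 1 pitcher: choose 1 of the 8 pitchers and 4 of the 5 fielders, C(8,1)·C(5,4) = 8·5 = 40.
Probability = 40/1287.

40/1287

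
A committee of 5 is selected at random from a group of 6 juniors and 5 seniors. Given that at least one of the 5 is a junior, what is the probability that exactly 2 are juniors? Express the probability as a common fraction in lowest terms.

Work in counts. Selections with at least one junior: C(11,5) − C(5,5) = 462 − 1 = 461.
Of those, selections where exactly 2 are juniors: C(6,2)·C(5,3) = 15·10 = 150.
Conditional probability = 150/461.

150/461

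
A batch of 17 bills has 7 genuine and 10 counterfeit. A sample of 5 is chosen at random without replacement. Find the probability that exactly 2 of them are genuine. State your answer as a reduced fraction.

90/221

Total number of selections: C(17,5) = 6188.
Selections with exactly 2 genuine: choose 2 of the 7 genuine and 3 of the 10 counterfeit, C(7,2)·C(10,3) = 21·120 = 2520.
Probability = 2520/6188 = 90/221.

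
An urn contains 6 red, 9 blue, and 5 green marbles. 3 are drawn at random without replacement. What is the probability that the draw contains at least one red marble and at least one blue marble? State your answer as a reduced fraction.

207/380

There are C(20,3) = 1140 possible draws.
By inclusion-exclusion on the complements, draws missing all red or all blue: C(14,3) + C(11,3) − C(5,3) = 364 + 165 − 10 = 519.
So draws with at least one of each: 1140 − 519 = 621, probability 621/1140 = 207/380.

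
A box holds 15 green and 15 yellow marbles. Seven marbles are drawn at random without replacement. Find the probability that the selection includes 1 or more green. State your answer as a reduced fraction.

3469/3480

There are C(30,7) = 2035800 ways to choose the 7.
The complement is all 7 are yellow: C(15,7) = 6435.
Probability = 1 − 6435/2035800 = 2029365/2035800 = 3469/3480.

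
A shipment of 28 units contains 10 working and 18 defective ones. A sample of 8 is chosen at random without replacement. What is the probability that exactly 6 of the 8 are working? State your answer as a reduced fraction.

34/3289

There are C(28,8) = 3108105 ways to choose 8 from 28.
Selections with exactly 6 working: choose 6 of the 10 working and 2 of the 18 defective, C(10,6)·C(18,2) = 210·153 = 32130.
Probability = 32130/3108105 = 34/3289.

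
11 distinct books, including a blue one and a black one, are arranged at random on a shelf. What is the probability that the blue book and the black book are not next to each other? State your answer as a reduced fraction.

9/11

There are 11! = 39916800 arrangements.
Arrangements with the blue book and the black book adjacent: 2·10! = 7257600.
So not adjacent: 39916800 − 7257600 = 32659200, probability 32659200/39916800 = 9/11.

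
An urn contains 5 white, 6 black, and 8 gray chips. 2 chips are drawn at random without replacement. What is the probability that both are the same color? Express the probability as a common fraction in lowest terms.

53/171

There are C(19,2) = 171 ways to draw 2 chips.
All same color: C(5,2) + C(6,2) + C(8,2) = 10 + 15 + 28 = 53.
Probability = 53/171.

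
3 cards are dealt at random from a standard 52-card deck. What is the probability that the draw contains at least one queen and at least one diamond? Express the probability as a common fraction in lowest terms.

There are C(52,3) = 22100 possible draws.
By inclusion-exclusion on the complements, draws missing all queens or all diamonds: C(48,3) + C(39,3) − C(36,3) = 17296 + 9139 − 7140 = 19295.
So draws with at least one of each: 22100 − 19295 = 2805, probability 2805/22100 = 33/260.

33/260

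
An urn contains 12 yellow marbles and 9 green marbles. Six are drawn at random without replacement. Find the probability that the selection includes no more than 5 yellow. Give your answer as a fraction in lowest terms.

635/646

There are C(21,6) = 54264 ways to choose the 6.
The complement is exactly 6 yellow: C(12,6)·C(9,0) = 924.
Probability = 1 − 924/54264 = 53340/54264 = 635/646.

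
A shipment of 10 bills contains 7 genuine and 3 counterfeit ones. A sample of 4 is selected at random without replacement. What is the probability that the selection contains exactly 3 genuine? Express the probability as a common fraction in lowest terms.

There are C(10,4) = 210 ways to choose 4 from 10.
Selections with exactly 3 genuine: choose 3 of the 7 genuine and 1 of the 3 counterfeit, C(7,3)·C(3,1) = 35·3 = 105.
Probability = 105/210 = 1/2.

1/2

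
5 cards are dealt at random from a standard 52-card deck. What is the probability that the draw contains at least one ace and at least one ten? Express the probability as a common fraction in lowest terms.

6509/64974

There are C(52,5) = 2598960 possible draws.
By inclusion-exclusion on the complements, draws missing all aces or all tens: C(48,5) + C(48,5) − C(44,5) = 1712304 + 1712304 − 1086008 = 2338600.
So draws with at least one of each: 2598960 − 2338600 = 260360, probability 260360/2598960 = 6509/64974.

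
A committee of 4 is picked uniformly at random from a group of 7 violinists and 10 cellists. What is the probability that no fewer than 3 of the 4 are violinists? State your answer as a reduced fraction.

11/68

Total selections: C(17,4) = 2380.
Favorable selections (no fewer than 3 violinists): C(7,3)·C(10,1) + C(7,4)·C(10,0) = 350 + 35 = 385.
Probability = 385/2380 = 11/68.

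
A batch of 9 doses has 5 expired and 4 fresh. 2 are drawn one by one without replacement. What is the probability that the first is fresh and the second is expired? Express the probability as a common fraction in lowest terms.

5/18

Multiply the conditional probabilities at each draw: 4/9 · 5/8 = 20/72 = 5/18.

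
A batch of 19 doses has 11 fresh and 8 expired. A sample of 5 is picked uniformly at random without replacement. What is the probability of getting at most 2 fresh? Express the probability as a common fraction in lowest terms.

217/646

Total selections: C(19,5) = 11628.
Favorable selections (at most 2 fresh): C(11,0)·C(8,5) + C(11,1)·C(8,4) + C(11,2)·C(8,3) = 56 + 770 + 3080 = 3906.
Probability = 3906/11628 = 217/646.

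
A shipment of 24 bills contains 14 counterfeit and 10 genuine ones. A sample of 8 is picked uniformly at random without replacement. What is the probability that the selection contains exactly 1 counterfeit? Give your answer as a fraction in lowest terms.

The sample space is all 8-subsets of the 24: C(24,8) = 735471.
Selections with exactly 1 counterfeit: choose 1 of the 14 counterfeit and 7 of the 10 genuine, C(14,1)·C(10,7) = 14·120 = 1680.
Probability = 1680/735471 = 560/245157.

560/245157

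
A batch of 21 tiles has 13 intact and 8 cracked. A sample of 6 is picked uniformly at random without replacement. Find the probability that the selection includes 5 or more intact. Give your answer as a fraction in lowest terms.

143/646

Total selections: C(21,6) = 54264.
Favorable selections (5 or more intact): C(13,5)·C(8,1) + C(13,6)·C(8,0) = 10296 + 1716 = 12012.
Probability = 12012/54264 = 143/646.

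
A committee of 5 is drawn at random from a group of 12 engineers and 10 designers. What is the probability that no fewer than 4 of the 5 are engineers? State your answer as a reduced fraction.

29/133

There are C(22,5) = 26334 ways to choose the 5.
Favorable selections (no fewer than 4 engineers): C(12,4)·C(10,1) + C(12,5)·C(10,0) = 4950 + 792 = 5742.
Probability = 5742/26334 = 29/133.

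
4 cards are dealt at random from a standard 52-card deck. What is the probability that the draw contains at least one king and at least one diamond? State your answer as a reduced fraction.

There are C(52,4) = 270725 possible draws.
By inclusion-exclusion on the complements, draws missing all kings or all diamonds: C(48,4) + C(39,4) − C(36,4) = 194580 + 82251 − 58905 = 217926.
So draws with at least one of each: 270725 − 217926 = 52799, probability 52799/270725.

52799/270725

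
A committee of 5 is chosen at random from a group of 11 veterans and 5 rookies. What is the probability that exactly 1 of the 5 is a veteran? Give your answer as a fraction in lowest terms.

55/4368

There are C(16,5) = 4368 ways to choose 5 from 16.
Selections with exactly 1 veteran: choose 1 of the 11 veterans and 4 of the 5 rookies, C(11,1)·C(5,4) = 11·5 = 55.
Probability = 55/4368.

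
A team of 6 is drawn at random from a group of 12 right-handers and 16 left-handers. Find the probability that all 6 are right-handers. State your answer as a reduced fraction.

There are C(28,6) = 376740 possible selections.
Selections with all right-handers: C(12,6) = 924.
Probability = 924/376740 = 11/4485.

11/4485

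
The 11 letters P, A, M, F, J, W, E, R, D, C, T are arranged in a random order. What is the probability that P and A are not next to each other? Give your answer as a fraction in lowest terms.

There are 11! = 39916800 arrangements.
Arrangements with P and A adjacent: 2·10! = 7257600.
So not adjacent: 39916800 − 7257600 = 32659200, probability 32659200/39916800 = 9/11.

9/11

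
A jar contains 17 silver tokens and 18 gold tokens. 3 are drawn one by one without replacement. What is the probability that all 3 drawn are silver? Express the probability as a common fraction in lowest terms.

Multiply the conditional probabilities at each draw: 17/35 · 16/34 · 15/33 = 4080/39270 = 8/77.

8/77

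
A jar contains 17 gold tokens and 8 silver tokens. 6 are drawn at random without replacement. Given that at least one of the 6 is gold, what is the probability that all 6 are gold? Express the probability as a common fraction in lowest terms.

Work in counts. Selections with at least one gold: C(25,6) − C(8,6) = 177100 − 28 = 177072.
Of those, selections where all 6 are gold: C(17,6) = 12376.
Conditional probability = 12376/177072 = 13/186.

13/186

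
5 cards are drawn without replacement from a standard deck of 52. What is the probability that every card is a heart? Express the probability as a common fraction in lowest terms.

There are C(52,5) = 2598960 possible 5-card hands.
Hands that are all hearts: C(13,5) = 1287.
Probability = 1287/2598960 = 33/66640.

33/66640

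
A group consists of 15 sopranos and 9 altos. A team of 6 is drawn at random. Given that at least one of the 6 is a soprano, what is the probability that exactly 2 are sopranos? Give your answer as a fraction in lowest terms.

Work in counts. Selections with at least one soprano: C(24,6) − C(9,6) = 134596 − 84 = 134512.
Of those, selections where exactly 2 are sopranos: C(15,2)·C(9,4) = 105·126 = 13230.
Conditional probability = 13230/134512 = 945/9608.

945/9608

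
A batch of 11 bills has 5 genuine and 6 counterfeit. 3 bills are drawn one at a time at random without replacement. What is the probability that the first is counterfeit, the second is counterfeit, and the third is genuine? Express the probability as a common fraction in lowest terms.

5/33

Multiply the conditional probabilities at each draw: 6/11 · 5/10 · 5/9 = 150/990 = 5/33.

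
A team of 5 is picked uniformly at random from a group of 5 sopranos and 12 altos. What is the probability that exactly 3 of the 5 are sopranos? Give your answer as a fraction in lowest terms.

Total number of selections: C(17,5) = 6188.
Selections with exactly 3 sopranos: choose 3 of the 5 sopranos and 2 of the 12 altos, C(5,3)·C(12,2) = 10·66 = 660.
Probability = 660/6188 = 165/1547.

165/1547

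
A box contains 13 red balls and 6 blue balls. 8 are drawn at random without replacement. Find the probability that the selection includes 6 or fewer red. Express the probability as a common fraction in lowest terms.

547/646

Total selections: C(19,8) = 75582.
Count the complement (more than 6 red): C(13,7)·C(6,1) + C(13,8)·C(6,0) = 10296 + 1287 = 11583.
Probability = 1 − 11583/75582 = 63999/75582 = 547/646.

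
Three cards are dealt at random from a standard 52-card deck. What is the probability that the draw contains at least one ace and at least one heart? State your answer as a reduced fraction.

33/260

There are C(52,3) = 22100 possible draws.
By inclusion-exclusion on the complements, draws missing all aces or all hearts: C(48,3) + C(39,3) − C(36,3) = 17296 + 9139 − 7140 = 19295.
So draws with at least one of each: 22100 − 19295 = 2805, probability 2805/22100 = 33/260.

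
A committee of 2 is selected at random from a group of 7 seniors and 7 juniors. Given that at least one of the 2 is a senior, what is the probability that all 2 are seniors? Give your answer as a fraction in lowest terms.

3/10

Work in counts. Selections with at least one senior: C(14,2) − C(7,2) = 91 − 21 = 70.
Of those, selections where all 2 are seniors: C(7,2) = 21.
Conditional probability = 21/70 = 3/10.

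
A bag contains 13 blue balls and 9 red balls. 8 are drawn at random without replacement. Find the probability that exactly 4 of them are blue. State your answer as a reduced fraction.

91/323

The sample space is all 8-subsets of the 22: C(22,8) = 319770.
Selections with exactly 4 blue: choose 4 of the 13 blue and 4 of the 9 red, C(13,4)·C(9,4) = 715·126 = 90090.
Probability = 90090/319770 = 91/323.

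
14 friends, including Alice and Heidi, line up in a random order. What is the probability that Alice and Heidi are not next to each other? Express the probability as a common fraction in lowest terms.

There are 14! = 87178291200 arrangements.
Arrangements with Alice and Heidi adjacent: 2·13! = 12454041600.
So not adjacent: 87178291200 − 12454041600 = 74724249600, probability 74724249600/87178291200 = 6/7.

6/7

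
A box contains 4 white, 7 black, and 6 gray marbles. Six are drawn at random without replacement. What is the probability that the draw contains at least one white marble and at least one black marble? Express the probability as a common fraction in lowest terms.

There are C(17,6) = 12376 possible draws.
By inclusion-exclusion on the complements, draws missing all white or all black: C(13,6) + C(10,6) − C(6,6) = 1716 + 210 − 1 = 1925.
So draws with at least one of each: 12376 − 1925 = 10451, probability 10451/12376 = 1493/1768.

1493/1768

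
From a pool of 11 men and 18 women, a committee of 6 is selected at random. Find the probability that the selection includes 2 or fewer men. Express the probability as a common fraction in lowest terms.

1802/3045

There are C(29,6) = 475020 ways to choose the 6.
Favorable selections (2 or fewer men): C(11,0)·C(18,6) + C(11,1)·C(18,5) + C(11,2)·C(18,4) = 18564 + 94248 + 168300 = 281112.
Probability = 281112/475020 = 1802/3045.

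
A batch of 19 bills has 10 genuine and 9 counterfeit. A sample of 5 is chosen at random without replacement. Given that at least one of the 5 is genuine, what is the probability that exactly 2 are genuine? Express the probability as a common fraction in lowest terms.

70/213

Work in counts. Selections with at least one genuine: C(19,5) − C(9,5) = 11628 − 126 = 11502.
Of those, selections where exactly 2 are genuine: C(10,2)·C(9,3) = 45·84 = 3780.
Conditional probability = 3780/11502 = 70/213.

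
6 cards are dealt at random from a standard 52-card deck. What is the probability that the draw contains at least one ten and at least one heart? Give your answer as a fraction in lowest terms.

There are C(52,6) = 20358520 possible draws.
By inclusion-exclusion on the complements, draws missing all tens or all hearts: C(48,6) + C(39,6) − C(36,6) = 12271512 + 3262623 − 1947792 = 13586343.
So draws with at least one of each: 20358520 − 13586343 = 6772177, probability 6772177/20358520.

6772177/20358520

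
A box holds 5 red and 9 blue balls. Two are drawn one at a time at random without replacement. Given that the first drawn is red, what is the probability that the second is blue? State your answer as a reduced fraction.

After removing one red, 13 remain: 4 red and 9 blue.
So the probability the next is blue is 9/13.

9/13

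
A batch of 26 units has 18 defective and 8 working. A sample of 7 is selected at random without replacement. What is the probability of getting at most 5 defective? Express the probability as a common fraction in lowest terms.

There are C(26,7) = 657800 ways to choose the 7.
Count the complement (more than 5 defective): C(18,6)·C(8,1) + C(18,7)·C(8,0) = 148512 + 31824 = 180336.
Probability = 1 − 180336/657800 = 477464/657800 = 4591/6325.

4591/6325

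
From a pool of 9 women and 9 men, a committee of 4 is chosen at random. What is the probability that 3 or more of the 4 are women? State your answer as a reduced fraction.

Total selections: C(18,4) = 3060.
Favorable selections (3 or more women): C(9,3)·C(9,1) + C(9,4)·C(9,0) = 756 + 126 = 882.
Probability = 882/3060 = 49/170.

49/170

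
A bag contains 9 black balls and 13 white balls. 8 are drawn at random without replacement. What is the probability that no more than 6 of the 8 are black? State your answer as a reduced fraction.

Total selections: C(22,8) = 319770.
Count the complement (more than 6 black): C(9,7)·C(13,1) + C(9,8)·C(13,0) = 468 + 9 = 477.
Probability = 1 − 477/319770 = 319293/319770 = 35477/35530.

35477/35530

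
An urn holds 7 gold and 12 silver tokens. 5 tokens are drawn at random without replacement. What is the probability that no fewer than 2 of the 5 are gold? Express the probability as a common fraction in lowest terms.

Total selections: C(19,5) = 11628.
Count the complement (fewer than 2 gold): C(7,0)·C(12,5) + C(7,1)·C(12,4) = 792 + 3465 = 4257.
Probability = 1 − 4257/11628 = 7371/11628 = 819/1292.

819/1292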